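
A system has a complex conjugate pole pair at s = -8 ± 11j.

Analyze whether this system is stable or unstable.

Real part of poles is -8 (< 0, left half-plane). Stable.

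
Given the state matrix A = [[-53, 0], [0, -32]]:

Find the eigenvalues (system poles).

For diagonal matrix, eigenvalues are diagonal entries: λ₁ = -53, λ₂ = -32.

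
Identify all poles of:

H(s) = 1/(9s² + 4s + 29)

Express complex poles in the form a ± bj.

Discriminant = 4² - 4×9×29 = 16 - 1044 = -1028 < 0, so the poles are a complex conjugate pair s = (-4 ± j√1028)/(2×9). Real part = -4/(2×9) = -4/18 ≈ -0.2222; imaginary part = ±√1028/(2×9) ≈ 1.7812. Poles: s = -0.2222 ± 1.7812j.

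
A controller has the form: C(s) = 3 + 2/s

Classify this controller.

This is a Proportional-Integral (PI) controller.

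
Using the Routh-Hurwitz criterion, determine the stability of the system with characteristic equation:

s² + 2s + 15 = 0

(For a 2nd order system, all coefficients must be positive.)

Coefficients: 1, 2, 15. All positive, so system is stable.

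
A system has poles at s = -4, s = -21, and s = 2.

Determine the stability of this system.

Pole(s) at s = 2 are not in the left half-plane. System is unstable.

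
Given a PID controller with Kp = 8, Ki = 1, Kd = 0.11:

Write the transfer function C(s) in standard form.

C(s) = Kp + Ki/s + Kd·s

Substituting values: C(s) = 8 + 1/s + 0.11s = (0.11s² + 8s + 1)/s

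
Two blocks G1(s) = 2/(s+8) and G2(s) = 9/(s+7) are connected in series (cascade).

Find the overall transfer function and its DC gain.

Series: multiply transfer functions. G_eq = 2/(s+8) × 9/(s+7) = 18/((s+8)(s+7)). DC gain = 18/(8×7) = 0.3214.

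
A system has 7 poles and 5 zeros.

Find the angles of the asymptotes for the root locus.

n - m = 7 - 5 = 2. Angles: θk = (2k + 1)·180°/2 = 90°, 270°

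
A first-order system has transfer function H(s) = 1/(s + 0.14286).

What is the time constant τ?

For H(s) = 1/(s + 1/τ), the pole is at -1/τ = -0.14286, so τ = 1/0.14286 = 7 s.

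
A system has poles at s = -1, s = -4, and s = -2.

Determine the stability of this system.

All poles are in the left half-plane. System is stable.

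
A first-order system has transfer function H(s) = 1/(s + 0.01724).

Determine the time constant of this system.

For H(s) = 1/(s + 1/τ), the pole is at -1/τ = -0.01724, so τ = 1/0.01724 = 58 s.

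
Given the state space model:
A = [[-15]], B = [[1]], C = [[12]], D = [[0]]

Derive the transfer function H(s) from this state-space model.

(sI - A)⁻¹ = 1/(s + 15). H(s) = 12 × 1/(s + 15) + 0 = 12/(s + 15).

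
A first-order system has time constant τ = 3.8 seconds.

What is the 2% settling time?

For first-order system, 2% settling time ≈ 4τ = 4 × 3.8 = 15.2 s.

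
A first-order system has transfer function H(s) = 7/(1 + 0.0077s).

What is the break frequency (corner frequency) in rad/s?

Corner frequency = 1/τ = 1/0.0077 = 129.87 rad/s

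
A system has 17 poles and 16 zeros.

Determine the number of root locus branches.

Root locus has n branches where n = number of poles = 17.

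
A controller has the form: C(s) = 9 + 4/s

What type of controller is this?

This is a Proportional-Integral (PI) controller.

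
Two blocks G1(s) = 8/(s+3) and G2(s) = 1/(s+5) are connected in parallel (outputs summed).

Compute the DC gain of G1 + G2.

Parallel: G_eq = G1 + G2. DC gain = G1(0) + G2(0) = 8/3 + 1/5 = 2.6667 + 0.2 = 2.8667.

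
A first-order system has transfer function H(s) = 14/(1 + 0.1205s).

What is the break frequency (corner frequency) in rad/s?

Corner frequency = 1/τ = 1/0.1205 = 8.299 rad/s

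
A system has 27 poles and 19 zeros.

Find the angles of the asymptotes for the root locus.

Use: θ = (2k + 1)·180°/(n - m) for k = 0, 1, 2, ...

n - m = 27 - 19 = 8. Angles: θk = (2k + 1)·180°/8 = 22.5°, 67.5°, 112.5°, 157.5°, 202.5°, 247.5°, 292.5°, 337.5°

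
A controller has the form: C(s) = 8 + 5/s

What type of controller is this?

This is a Proportional-Integral (PI) controller.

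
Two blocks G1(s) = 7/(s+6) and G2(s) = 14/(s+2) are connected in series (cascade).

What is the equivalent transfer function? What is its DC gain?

Series: multiply transfer functions. G_eq = 7/(s+6) × 14/(s+2) = 98/((s+6)(s+2)). DC gain = 98/(6×2) = 8.1667.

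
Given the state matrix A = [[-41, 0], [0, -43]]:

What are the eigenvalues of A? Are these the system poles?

For diagonal matrix, eigenvalues are diagonal entries: λ₁ = -41, λ₂ = -43. Eigenvalues of A = system poles.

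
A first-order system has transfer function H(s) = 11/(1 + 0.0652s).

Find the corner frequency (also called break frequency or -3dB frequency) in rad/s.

Corner frequency = 1/τ = 1/0.0652 = 15.337 rad/s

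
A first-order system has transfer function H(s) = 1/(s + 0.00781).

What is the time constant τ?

For H(s) = 1/(s + 1/τ), the pole is at -1/τ = -0.00781, so τ = 1/0.00781 = 128 s.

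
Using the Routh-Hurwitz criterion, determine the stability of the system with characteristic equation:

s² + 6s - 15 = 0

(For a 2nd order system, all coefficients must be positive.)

Coefficients: 1, 6, -15. c=-15 not positive, so system is unstable.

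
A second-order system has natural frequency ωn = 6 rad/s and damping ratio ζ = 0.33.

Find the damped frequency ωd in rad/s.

ωd = ωn√(1 - ζ²) = 6√(1 - 0.33²) = 5.66 rad/s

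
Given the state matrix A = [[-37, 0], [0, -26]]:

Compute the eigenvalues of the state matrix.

For diagonal matrix, eigenvalues are diagonal entries: λ₁ = -37, λ₂ = -26.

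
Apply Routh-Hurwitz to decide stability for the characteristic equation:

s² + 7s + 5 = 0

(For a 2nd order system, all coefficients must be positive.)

Coefficients: 1, 7, 5. All positive, so system is stable.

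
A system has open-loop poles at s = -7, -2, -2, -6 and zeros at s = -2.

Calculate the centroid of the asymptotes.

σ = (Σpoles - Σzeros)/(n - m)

σ = (Σpoles - Σzeros)/(n - m) = (-17 - (-2))/(4 - 1) = -15/3 = -5.0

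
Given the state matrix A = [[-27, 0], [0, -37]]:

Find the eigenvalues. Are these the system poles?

For diagonal matrix, eigenvalues are diagonal entries: λ₁ = -27, λ₂ = -37. Eigenvalues of A = system poles.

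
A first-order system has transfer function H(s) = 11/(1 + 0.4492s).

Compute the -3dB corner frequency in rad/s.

Corner frequency = 1/τ = 1/0.4492 = 2.226 rad/s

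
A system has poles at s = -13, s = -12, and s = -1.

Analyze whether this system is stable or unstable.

All poles are in the left half-plane. System is stable.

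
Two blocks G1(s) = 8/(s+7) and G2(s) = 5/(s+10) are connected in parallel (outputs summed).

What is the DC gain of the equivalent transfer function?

Parallel: G_eq = G1 + G2. DC gain = G1(0) + G2(0) = 8/7 + 5/10 = 1.1429 + 0.5 = 1.6429.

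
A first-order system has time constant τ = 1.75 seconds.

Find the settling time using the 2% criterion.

For first-order system, 2% settling time ≈ 4τ = 4 × 1.75 = 7.0 s.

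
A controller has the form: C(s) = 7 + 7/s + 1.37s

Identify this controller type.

This is a Proportional-Integral-Derivative (PID) controller.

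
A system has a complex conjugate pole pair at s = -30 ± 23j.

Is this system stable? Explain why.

Real part of poles is -30 (< 0, left half-plane). Stable.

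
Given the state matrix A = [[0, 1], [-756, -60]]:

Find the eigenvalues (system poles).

det(A - λI) = λ² - (-60)λ + 756 = (λ - (-42))(λ - (-18)). Eigenvalues: -42, -18.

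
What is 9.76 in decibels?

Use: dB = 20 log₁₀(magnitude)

dB = 20 log₁₀(9.76) = 19.8 dB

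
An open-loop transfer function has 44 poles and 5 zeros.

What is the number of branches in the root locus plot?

Root locus has n branches where n = number of poles = 44.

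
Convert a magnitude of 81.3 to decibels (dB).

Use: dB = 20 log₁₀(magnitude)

dB = 20 log₁₀(81.3) = 38.2 dB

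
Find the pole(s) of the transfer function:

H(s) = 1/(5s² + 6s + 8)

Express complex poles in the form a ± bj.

Discriminant = 6² - 4×5×8 = 36 - 160 = -124 < 0, so the poles are a complex conjugate pair s = (-6 ± j√124)/(2×5). Real part = -6/(2×5) = -6/10 = -0.6; imaginary part = ±√124/(2×5) ≈ 1.1136. Poles: s = -0.6 ± 1.1136j.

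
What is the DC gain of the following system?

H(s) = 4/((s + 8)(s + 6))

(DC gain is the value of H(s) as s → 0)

DC gain = H(0) = 4/(8 × 6) = 4/48 = 0.0833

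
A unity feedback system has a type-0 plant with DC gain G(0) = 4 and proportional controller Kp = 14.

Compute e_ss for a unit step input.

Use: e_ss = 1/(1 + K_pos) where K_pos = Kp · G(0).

K_pos = Kp · G(0) = 14 × 4 = 56. e_ss = 1/(1 + 56) = 0.0175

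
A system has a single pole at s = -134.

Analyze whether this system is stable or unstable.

Pole at s = -134 is in the left half-plane. Stable.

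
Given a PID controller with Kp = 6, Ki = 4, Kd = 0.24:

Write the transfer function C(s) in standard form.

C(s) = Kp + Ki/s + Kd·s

Substituting values: C(s) = 6 + 4/s + 0.24s = (0.24s² + 6s + 4)/s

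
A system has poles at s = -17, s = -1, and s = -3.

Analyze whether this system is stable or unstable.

All poles are in the left half-plane. System is stable.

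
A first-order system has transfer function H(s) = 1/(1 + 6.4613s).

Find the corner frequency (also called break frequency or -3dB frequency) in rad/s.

Corner frequency = 1/τ = 1/6.4613 = 0.155 rad/s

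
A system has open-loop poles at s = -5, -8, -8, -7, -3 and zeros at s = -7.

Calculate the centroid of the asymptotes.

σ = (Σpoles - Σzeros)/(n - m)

σ = (Σpoles - Σzeros)/(n - m) = (-31 - (-7))/(5 - 1) = -24/4 = -6.0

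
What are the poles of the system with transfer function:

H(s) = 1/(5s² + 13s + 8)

Discriminant = 13² - 4×5×8 = 169 - 160 = 9 > 0, so two distinct real poles. Using quadratic formula: s = (-13 ± √9)/(2×5) = (-13 ± √9)/10, with √9 = 3. s₁ = -10/10 = -1, s₂ = -16/10 = -1.6. Poles: s₁ = -1, s₂ = -1.6.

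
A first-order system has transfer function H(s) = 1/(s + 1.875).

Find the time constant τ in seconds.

For H(s) = 1/(s + 1/τ), the pole is at -1/τ = -1.875, so τ = 1/1.875 = 0.5333 s.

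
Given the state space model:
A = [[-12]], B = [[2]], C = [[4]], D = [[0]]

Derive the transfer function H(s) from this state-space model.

(sI - A)⁻¹ = 1/(s + 12). H(s) = 4 × 2/(s + 12) + 0 = 8/(s + 12).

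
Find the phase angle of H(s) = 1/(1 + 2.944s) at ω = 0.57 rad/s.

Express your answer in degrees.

Phase = -arctan(ωτ) = -arctan(0.57 × 2.944) = -59.2°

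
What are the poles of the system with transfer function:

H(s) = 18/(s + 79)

Pole is where denominator = 0: s + 79 = 0, so s = -79.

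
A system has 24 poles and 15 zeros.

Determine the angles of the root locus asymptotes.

n - m = 24 - 15 = 9. Angles: θk = (2k + 1)·180°/9 = 20°, 60°, 100°, 140°, 180°, 220°, 260°, 300°, 340°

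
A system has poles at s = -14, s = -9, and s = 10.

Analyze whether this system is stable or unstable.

Pole(s) at s = 10 are not in the left half-plane. System is unstable.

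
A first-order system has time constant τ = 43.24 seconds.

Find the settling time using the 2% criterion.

For first-order system, 2% settling time ≈ 4τ = 4 × 43.24 = 172.96 s.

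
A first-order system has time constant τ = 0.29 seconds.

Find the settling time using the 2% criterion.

For first-order system, 2% settling time ≈ 4τ = 4 × 0.29 = 1.16 s.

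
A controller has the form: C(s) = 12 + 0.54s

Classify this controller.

This is a Proportional-Derivative (PD) controller.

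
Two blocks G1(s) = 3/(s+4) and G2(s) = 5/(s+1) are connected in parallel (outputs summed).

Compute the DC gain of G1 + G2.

Parallel: G_eq = G1 + G2. DC gain = G1(0) + G2(0) = 3/4 + 5/1 = 0.75 + 5 = 5.75.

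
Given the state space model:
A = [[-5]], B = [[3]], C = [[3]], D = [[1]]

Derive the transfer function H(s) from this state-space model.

(sI - A)⁻¹ = 1/(s + 5). H(s) = 3×3/(s + 5) + 1 = (s + 14)/(s + 5).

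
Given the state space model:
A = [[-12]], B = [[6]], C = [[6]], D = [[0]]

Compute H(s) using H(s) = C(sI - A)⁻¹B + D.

(sI - A)⁻¹ = 1/(s + 12). H(s) = 6 × 6/(s + 12) + 0 = 36/(s + 12).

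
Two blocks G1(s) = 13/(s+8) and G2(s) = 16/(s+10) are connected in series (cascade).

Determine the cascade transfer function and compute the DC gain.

Series: multiply transfer functions. G_eq = 13/(s+8) × 16/(s+10) = 208/((s+8)(s+10)). DC gain = 208/(8×10) = 2.6.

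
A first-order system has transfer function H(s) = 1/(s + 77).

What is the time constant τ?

For H(s) = 1/(s + 1/τ), the pole is at -1/τ = -77, so τ = 1/77 = 0.0130 s.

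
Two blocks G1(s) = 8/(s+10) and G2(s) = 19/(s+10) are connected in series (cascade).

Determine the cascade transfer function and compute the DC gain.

Series: multiply transfer functions. G_eq = 8/(s+10) × 19/(s+10) = 152/((s+10)(s+10)). DC gain = 152/(10×10) = 1.52.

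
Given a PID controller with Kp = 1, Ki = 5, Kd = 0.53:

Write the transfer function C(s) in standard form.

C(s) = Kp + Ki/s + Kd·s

Substituting values: C(s) = 1 + 5/s + 0.53s = (0.53s² + s + 5)/s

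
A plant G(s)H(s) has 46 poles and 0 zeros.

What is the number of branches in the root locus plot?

Root locus has n branches where n = number of poles = 46.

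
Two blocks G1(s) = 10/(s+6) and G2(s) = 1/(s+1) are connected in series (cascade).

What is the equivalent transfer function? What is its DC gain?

Series: multiply transfer functions. G_eq = 10/(s+6) × 1/(s+1) = 10/((s+6)(s+1)). DC gain = 10/(6×1) = 1.6667.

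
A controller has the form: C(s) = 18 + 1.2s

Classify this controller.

This is a Proportional-Derivative (PD) controller.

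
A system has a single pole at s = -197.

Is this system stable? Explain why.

Pole at s = -197 is in the left half-plane. Stable.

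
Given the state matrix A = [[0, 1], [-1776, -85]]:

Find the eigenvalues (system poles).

det(A - λI) = λ² - (-85)λ + 1776 = (λ - (-37))(λ - (-48)). Eigenvalues: -37, -48.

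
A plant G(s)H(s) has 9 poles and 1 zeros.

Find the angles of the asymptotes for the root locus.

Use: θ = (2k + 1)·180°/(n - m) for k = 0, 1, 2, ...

n - m = 9 - 1 = 8. Angles: θk = (2k + 1)·180°/8 = 22.5°, 67.5°, 112.5°, 157.5°, 202.5°, 247.5°, 292.5°, 337.5°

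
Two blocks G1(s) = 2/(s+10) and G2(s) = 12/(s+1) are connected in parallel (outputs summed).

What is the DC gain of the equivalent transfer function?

Parallel: G_eq = G1 + G2. DC gain = G1(0) + G2(0) = 2/10 + 12/1 = 0.2 + 12 = 12.2.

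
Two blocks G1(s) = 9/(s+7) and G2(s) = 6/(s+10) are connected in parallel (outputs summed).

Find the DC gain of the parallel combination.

Parallel: G_eq = G1 + G2. DC gain = G1(0) + G2(0) = 9/7 + 6/10 = 1.2857 + 0.6 = 1.8857.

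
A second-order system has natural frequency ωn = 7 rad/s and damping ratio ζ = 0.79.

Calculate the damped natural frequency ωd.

ωd = ωn√(1 - ζ²) = 7√(1 - 0.79²) = 4.29 rad/s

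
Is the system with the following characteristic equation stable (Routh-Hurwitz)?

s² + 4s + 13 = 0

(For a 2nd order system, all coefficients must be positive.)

Coefficients: 1, 4, 13. All positive, so system is stable.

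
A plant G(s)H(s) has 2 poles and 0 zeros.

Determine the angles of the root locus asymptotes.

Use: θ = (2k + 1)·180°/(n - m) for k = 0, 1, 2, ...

n - m = 2 - 0 = 2. Angles: θk = (2k + 1)·180°/2 = 90°, 270°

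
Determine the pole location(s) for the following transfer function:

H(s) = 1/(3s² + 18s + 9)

Discriminant = 18² - 4×3×9 = 324 - 108 = 216 > 0, so two distinct real poles. Using quadratic formula: s = (-18 ± √216)/(2×3) = (-18 ± √216)/6, with √216 ≈ 14.6969. s₁ ≈ -0.5505, s₂ ≈ -5.4495. Poles: s₁ = -0.5505, s₂ = -5.4495.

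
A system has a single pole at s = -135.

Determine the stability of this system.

Pole at s = -135 is in the left half-plane. Stable.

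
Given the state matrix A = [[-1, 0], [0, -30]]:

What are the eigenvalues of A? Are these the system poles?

For diagonal matrix, eigenvalues are diagonal entries: λ₁ = -1, λ₂ = -30. Eigenvalues of A = system poles.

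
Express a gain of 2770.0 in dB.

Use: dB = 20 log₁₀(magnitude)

dB = 20 log₁₀(2770.0) = 68.8 dB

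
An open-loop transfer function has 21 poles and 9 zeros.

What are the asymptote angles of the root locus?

n - m = 21 - 9 = 12. Angles: θk = (2k + 1)·180°/12 = 15°, 45°, 75°, 105°, 135°, 165°, 195°, 225°, 255°, 285°, 315°, 345°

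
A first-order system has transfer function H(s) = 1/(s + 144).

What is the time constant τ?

For H(s) = 1/(s + 1/τ), the pole is at -1/τ = -144, so τ = 1/144 = 0.0069 s.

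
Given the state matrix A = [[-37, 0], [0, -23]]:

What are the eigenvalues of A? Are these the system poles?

For diagonal matrix, eigenvalues are diagonal entries: λ₁ = -37, λ₂ = -23. Eigenvalues of A = system poles.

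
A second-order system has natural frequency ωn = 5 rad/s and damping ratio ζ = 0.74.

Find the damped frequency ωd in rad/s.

ωd = ωn√(1 - ζ²) = 5√(1 - 0.74²) = 3.36 rad/s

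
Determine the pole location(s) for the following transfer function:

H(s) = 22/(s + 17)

Pole is where denominator = 0: s + 17 = 0, so s = -17.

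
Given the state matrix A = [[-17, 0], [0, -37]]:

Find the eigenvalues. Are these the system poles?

For diagonal matrix, eigenvalues are diagonal entries: λ₁ = -17, λ₂ = -37. Eigenvalues of A = system poles.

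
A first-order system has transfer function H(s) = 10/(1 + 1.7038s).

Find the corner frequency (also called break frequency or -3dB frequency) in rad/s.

Corner frequency = 1/τ = 1/1.7038 = 0.587 rad/s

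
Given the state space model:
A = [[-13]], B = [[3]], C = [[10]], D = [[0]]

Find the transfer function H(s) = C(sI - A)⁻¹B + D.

(sI - A)⁻¹ = 1/(s + 13). H(s) = 10 × 3/(s + 13) + 0 = 30/(s + 13).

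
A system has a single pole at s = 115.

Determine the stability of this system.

Pole at s = 115 is in the right half-plane. Unstable.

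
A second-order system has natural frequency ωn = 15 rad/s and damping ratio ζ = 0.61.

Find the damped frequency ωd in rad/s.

ωd = ωn√(1 - ζ²) = 15√(1 - 0.61²) = 11.89 rad/s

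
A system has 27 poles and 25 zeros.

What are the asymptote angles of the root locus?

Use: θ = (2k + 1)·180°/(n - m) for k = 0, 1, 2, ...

n - m = 27 - 25 = 2. Angles: θk = (2k + 1)·180°/2 = 90°, 270°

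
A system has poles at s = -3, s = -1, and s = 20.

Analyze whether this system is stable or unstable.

Pole(s) at s = 20 are not in the left half-plane. System is unstable.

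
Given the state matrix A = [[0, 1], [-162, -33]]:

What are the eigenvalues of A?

det(A - λI) = λ² - (-33)λ + 162 = (λ - (-6))(λ - (-27)). Eigenvalues: -6, -27.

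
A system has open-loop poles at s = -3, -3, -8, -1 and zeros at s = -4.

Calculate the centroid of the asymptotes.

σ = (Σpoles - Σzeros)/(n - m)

σ = (Σpoles - Σzeros)/(n - m) = (-15 - (-4))/(4 - 1) = -11/3 = -3.67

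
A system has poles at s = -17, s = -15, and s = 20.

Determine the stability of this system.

Pole(s) at s = 20 are not in the left half-plane. System is unstable.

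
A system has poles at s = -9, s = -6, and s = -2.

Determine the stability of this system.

All poles are in the left half-plane. System is stable.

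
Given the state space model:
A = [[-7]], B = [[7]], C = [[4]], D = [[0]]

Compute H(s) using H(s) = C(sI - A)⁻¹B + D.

(sI - A)⁻¹ = 1/(s + 7). H(s) = 4 × 7/(s + 7) + 0 = 28/(s + 7).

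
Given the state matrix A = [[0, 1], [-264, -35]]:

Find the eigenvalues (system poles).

det(A - λI) = λ² - (-35)λ + 264 = (λ - (-24))(λ - (-11)). Eigenvalues: -24, -11.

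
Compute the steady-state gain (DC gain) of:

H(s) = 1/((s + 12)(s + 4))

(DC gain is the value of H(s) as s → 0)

DC gain = H(0) = 1/(12 × 4) = 1/48 = 0.0208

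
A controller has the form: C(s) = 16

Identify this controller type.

This is a Proportional (P) controller.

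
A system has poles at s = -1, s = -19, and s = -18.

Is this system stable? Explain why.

All poles are in the left half-plane. System is stable.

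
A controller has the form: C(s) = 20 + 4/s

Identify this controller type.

This is a Proportional-Integral (PI) controller.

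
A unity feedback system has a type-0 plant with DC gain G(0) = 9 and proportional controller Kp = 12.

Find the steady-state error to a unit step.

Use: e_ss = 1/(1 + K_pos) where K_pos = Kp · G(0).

K_pos = Kp · G(0) = 12 × 9 = 108. e_ss = 1/(1 + 108) = 0.0092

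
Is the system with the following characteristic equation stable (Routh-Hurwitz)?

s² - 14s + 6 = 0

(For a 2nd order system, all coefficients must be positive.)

Coefficients: 1, -14, 6. b=-14 not positive, so system is unstable.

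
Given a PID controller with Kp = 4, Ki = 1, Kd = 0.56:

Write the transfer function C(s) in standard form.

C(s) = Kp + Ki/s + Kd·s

Substituting values: C(s) = 4 + 1/s + 0.56s = (0.56s² + 4s + 1)/s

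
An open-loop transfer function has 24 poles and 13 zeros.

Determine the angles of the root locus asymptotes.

n - m = 24 - 13 = 11. Angles: θk = (2k + 1)·180°/11 = 16.36°, 49.09°, 81.82°, 114.55°, 147.27°, 180°, 212.73°, 245.45°, 278.18°, 310.91°, 343.64°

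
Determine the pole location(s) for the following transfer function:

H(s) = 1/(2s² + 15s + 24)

Discriminant = 15² - 4×2×24 = 225 - 192 = 33 > 0, so two distinct real poles. Using quadratic formula: s = (-15 ± √33)/(2×2) = (-15 ± √33)/4, with √33 ≈ 5.7446. s₁ ≈ -2.3139, s₂ ≈ -5.1861. Poles: s₁ = -2.3139, s₂ = -5.1861.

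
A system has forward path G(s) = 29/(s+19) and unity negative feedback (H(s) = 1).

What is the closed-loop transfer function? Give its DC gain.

T(s) = G/(1+GH) = [29/(s+19)] / [1 + 29/(s+19)] = 29/(s+19+29) = 29/(s+48). DC gain = 29/48 = 0.6042.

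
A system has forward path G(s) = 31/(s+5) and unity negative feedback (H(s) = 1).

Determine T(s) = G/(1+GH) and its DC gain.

T(s) = G/(1+GH) = [31/(s+5)] / [1 + 31/(s+5)] = 31/(s+5+31) = 31/(s+36). DC gain = 31/36 = 0.8611.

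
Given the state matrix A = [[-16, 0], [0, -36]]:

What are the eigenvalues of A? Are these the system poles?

For diagonal matrix, eigenvalues are diagonal entries: λ₁ = -16, λ₂ = -36. Eigenvalues of A = system poles.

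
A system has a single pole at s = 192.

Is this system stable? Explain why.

Pole at s = 192 is in the right half-plane. Unstable.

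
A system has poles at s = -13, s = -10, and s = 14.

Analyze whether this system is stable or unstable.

Pole(s) at s = 14 are not in the left half-plane. System is unstable.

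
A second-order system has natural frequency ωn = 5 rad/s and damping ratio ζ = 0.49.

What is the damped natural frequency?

ωd = ωn√(1 - ζ²) = 5√(1 - 0.49²) = 4.36 rad/s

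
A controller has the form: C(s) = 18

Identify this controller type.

This is a Proportional (P) controller.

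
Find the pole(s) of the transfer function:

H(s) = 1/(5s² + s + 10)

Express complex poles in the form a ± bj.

Discriminant = 1² - 4×5×10 = 1 - 200 = -199 < 0, so the poles are a complex conjugate pair s = (-1 ± j√199)/(2×5). Real part = -1/(2×5) = -1/10 = -0.1; imaginary part = ±√199/(2×5) ≈ 1.4107. Poles: s = -0.1 ± 1.4107j.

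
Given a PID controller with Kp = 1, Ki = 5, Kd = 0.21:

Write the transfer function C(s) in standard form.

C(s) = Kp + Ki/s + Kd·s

Substituting values: C(s) = 1 + 5/s + 0.21s = (0.21s² + s + 5)/s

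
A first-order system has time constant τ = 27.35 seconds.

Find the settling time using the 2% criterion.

For first-order system, 2% settling time ≈ 4τ = 4 × 27.35 = 109.4 s.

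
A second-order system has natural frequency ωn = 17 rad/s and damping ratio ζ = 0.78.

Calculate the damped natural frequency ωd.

ωd = ωn√(1 - ζ²) = 17√(1 - 0.78²) = 10.64 rad/s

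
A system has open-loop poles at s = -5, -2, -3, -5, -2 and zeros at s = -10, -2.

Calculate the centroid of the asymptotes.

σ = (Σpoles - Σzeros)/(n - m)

σ = (Σpoles - Σzeros)/(n - m) = (-17 - (-12))/(5 - 2) = -5/3 = -1.67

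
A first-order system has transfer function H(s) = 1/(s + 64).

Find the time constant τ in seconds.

For H(s) = 1/(s + 1/τ), the pole is at -1/τ = -64, so τ = 1/64 = 0.015625 s.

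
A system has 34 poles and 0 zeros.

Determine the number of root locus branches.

Root locus has n branches where n = number of poles = 34.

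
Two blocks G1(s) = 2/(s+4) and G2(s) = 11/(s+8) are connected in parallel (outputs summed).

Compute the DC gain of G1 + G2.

Parallel: G_eq = G1 + G2. DC gain = G1(0) + G2(0) = 2/4 + 11/8 = 0.5 + 1.375 = 1.875.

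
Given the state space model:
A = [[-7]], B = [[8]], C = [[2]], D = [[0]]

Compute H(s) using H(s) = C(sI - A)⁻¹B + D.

(sI - A)⁻¹ = 1/(s + 7). H(s) = 2 × 8/(s + 7) + 0 = 16/(s + 7).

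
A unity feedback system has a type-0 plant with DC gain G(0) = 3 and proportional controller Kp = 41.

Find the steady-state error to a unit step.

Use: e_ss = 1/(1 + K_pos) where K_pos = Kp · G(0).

K_pos = Kp · G(0) = 41 × 3 = 123. e_ss = 1/(1 + 123) = 0.0081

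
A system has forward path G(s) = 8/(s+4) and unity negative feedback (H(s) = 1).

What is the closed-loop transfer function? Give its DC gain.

T(s) = G/(1+GH) = [8/(s+4)] / [1 + 8/(s+4)] = 8/(s+4+8) = 8/(s+12). DC gain = 8/12 = 0.6667.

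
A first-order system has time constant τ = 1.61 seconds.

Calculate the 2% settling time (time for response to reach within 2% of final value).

For first-order system, 2% settling time ≈ 4τ = 4 × 1.61 = 6.44 s.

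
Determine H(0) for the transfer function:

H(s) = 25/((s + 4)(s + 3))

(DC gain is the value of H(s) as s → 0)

DC gain = H(0) = 25/(4 × 3) = 25/12 = 2.0833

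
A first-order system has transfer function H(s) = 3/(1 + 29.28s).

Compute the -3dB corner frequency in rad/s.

Corner frequency = 1/τ = 1/29.28 = 0.034 rad/s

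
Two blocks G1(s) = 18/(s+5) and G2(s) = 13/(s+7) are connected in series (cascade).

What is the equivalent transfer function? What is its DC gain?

Series: multiply transfer functions. G_eq = 18/(s+5) × 13/(s+7) = 234/((s+5)(s+7)). DC gain = 234/(5×7) = 6.6857.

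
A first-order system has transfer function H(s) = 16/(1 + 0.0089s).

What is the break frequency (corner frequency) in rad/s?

Corner frequency = 1/τ = 1/0.0089 = 112.36 rad/s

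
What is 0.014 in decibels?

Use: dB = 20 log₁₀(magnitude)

dB = 20 log₁₀(0.014) = -37.1 dB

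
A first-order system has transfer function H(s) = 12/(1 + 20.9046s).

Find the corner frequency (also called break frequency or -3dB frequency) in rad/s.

Corner frequency = 1/τ = 1/20.9046 = 0.048 rad/s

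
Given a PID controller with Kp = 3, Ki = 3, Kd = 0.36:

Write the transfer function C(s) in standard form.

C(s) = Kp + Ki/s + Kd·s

Substituting values: C(s) = 3 + 3/s + 0.36s = (0.36s² + 3s + 3)/s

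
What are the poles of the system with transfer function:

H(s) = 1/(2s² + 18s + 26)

Discriminant = 18² - 4×2×26 = 324 - 208 = 116 > 0, so two distinct real poles. Using quadratic formula: s = (-18 ± √116)/(2×2) = (-18 ± √116)/4, with √116 ≈ 10.7703. s₁ ≈ -1.8074, s₂ ≈ -7.1926. Poles: s₁ = -1.8074, s₂ = -7.1926.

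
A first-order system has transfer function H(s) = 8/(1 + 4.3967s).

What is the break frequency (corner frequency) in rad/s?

Corner frequency = 1/τ = 1/4.3967 = 0.227 rad/s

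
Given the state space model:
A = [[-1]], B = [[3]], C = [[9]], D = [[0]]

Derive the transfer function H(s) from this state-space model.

(sI - A)⁻¹ = 1/(s + 1). H(s) = 9 × 3/(s + 1) + 0 = 27/(s + 1).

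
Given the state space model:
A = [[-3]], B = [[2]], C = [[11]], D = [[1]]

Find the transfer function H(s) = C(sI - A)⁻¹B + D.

(sI - A)⁻¹ = 1/(s + 3). H(s) = 11×2/(s + 3) + 1 = (s + 25)/(s + 3).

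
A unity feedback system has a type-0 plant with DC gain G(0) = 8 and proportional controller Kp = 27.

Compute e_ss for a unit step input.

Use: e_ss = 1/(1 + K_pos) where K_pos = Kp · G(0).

K_pos = Kp · G(0) = 27 × 8 = 216. e_ss = 1/(1 + 216) = 0.0046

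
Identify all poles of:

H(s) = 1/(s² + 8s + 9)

Discriminant = 8² - 4×1×9 = 64 - 36 = 28 > 0, so two distinct real poles. Using quadratic formula: s = (-8 ± √28)/(2×1) = (-8 ± √28)/2, with √28 ≈ 5.2915. s₁ ≈ -1.3542, s₂ ≈ -6.6458. Poles: s₁ = -1.3542, s₂ = -6.6458.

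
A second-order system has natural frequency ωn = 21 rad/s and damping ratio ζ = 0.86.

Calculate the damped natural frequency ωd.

ωd = ωn√(1 - ζ²) = 21√(1 - 0.86²) = 10.72 rad/s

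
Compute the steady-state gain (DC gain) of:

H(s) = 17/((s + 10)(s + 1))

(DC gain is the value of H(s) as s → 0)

DC gain = H(0) = 17/(10 × 1) = 17/10 = 1.7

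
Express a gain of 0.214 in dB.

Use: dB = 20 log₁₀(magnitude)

dB = 20 log₁₀(0.214) = -13.4 dB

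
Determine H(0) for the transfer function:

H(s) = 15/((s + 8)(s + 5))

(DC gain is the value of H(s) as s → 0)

DC gain = H(0) = 15/(8 × 5) = 15/40 = 0.375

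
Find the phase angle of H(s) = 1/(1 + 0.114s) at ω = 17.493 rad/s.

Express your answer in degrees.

Phase = -arctan(ωτ) = -arctan(17.493 × 0.114) = -63.4°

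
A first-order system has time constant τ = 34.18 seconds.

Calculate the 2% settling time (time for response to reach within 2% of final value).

For first-order system, 2% settling time ≈ 4τ = 4 × 34.18 = 136.72 s.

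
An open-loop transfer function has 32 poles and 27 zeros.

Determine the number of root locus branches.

Root locus has n branches where n = number of poles = 32.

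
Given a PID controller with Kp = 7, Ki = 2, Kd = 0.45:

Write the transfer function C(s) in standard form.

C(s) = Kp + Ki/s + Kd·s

Substituting values: C(s) = 7 + 2/s + 0.45s = (0.45s² + 7s + 2)/s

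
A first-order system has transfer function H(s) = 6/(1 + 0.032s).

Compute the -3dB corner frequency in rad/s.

Corner frequency = 1/τ = 1/0.032 = 31.25 rad/s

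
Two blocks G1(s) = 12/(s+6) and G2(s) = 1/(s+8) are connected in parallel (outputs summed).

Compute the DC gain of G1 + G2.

Parallel: G_eq = G1 + G2. DC gain = G1(0) + G2(0) = 12/6 + 1/8 = 2 + 0.125 = 2.125.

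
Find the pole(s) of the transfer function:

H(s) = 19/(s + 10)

Pole is where denominator = 0: s + 10 = 0, so s = -10.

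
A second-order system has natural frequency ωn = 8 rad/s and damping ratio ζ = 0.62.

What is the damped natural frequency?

ωd = ωn√(1 - ζ²) = 8√(1 - 0.62²) = 6.28 rad/s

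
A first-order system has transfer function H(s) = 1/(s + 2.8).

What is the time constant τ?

For H(s) = 1/(s + 1/τ), the pole is at -1/τ = -2.8, so τ = 1/2.8 = 0.3571 s.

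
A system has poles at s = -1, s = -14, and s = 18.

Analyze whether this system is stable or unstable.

Pole(s) at s = 18 are not in the left half-plane. System is unstable.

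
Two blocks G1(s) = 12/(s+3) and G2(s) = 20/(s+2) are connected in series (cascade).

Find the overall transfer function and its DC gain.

Series: multiply transfer functions. G_eq = 12/(s+3) × 20/(s+2) = 240/((s+3)(s+2)). DC gain = 240/(3×2) = 40.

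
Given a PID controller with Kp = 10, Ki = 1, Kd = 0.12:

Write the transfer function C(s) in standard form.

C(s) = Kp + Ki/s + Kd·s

Substituting values: C(s) = 10 + 1/s + 0.12s = (0.12s² + 10s + 1)/s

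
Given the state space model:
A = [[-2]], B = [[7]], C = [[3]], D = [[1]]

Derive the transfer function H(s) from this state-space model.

(sI - A)⁻¹ = 1/(s + 2). H(s) = 3×7/(s + 2) + 1 = (s + 23)/(s + 2).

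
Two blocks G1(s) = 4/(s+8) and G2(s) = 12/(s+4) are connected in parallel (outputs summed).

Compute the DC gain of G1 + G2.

Parallel: G_eq = G1 + G2. DC gain = G1(0) + G2(0) = 4/8 + 12/4 = 0.5 + 3 = 3.5.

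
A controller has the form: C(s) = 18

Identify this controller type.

This is a Proportional (P) controller.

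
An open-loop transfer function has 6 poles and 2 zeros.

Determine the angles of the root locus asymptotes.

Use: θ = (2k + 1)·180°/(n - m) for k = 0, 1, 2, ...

n - m = 6 - 2 = 4. Angles: θk = (2k + 1)·180°/4 = 45°, 135°, 225°, 315°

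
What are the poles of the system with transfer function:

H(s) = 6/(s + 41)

Pole is where denominator = 0: s + 41 = 0, so s = -41.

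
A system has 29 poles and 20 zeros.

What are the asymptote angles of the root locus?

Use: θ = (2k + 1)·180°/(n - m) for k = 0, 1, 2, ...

n - m = 29 - 20 = 9. Angles: θk = (2k + 1)·180°/9 = 20°, 60°, 100°, 140°, 180°, 220°, 260°, 300°, 340°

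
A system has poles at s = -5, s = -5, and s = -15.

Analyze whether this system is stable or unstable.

All poles are in the left half-plane. System is stable.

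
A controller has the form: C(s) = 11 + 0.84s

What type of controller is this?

This is a Proportional-Derivative (PD) controller.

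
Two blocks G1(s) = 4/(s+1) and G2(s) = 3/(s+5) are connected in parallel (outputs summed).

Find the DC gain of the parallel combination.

Parallel: G_eq = G1 + G2. DC gain = G1(0) + G2(0) = 4/1 + 3/5 = 4 + 0.6 = 4.6.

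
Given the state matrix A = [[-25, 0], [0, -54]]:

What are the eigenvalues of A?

For diagonal matrix, eigenvalues are diagonal entries: λ₁ = -25, λ₂ = -54.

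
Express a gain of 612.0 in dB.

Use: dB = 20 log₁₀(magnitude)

dB = 20 log₁₀(612.0) = 55.7 dB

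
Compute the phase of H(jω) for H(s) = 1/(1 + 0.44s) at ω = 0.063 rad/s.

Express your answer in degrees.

Phase = -arctan(ωτ) = -arctan(0.063 × 0.44) = -1.6°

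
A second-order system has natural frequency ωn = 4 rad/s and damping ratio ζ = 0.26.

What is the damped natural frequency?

ωd = ωn√(1 - ζ²) = 4√(1 - 0.26²) = 3.86 rad/s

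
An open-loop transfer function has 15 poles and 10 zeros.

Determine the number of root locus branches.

Root locus has n branches where n = number of poles = 15.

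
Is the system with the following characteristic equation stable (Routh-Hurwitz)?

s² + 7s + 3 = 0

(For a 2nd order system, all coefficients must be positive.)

Coefficients: 1, 7, 3. All positive, so system is stable.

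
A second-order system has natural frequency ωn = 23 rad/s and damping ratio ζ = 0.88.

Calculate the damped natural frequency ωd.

ωd = ωn√(1 - ζ²) = 23√(1 - 0.88²) = 10.92 rad/s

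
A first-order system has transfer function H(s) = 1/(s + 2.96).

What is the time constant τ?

For H(s) = 1/(s + 1/τ), the pole is at -1/τ = -2.96, so τ = 1/2.96 = 0.3378 s.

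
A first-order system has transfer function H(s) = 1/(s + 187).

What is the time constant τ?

For H(s) = 1/(s + 1/τ), the pole is at -1/τ = -187, so τ = 1/187 = 0.0053 s.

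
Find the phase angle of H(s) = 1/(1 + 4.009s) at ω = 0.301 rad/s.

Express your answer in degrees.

Phase = -arctan(ωτ) = -arctan(0.301 × 4.009) = -50.4°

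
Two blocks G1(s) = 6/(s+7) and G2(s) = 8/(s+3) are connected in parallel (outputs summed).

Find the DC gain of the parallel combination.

Parallel: G_eq = G1 + G2. DC gain = G1(0) + G2(0) = 6/7 + 8/3 = 0.8571 + 2.6667 = 3.5238.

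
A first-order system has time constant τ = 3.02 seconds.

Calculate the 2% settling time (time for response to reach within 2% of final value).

For first-order system, 2% settling time ≈ 4τ = 4 × 3.02 = 12.08 s.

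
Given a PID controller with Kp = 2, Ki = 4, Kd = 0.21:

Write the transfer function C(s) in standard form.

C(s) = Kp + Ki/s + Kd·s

Substituting values: C(s) = 2 + 4/s + 0.21s = (0.21s² + 2s + 4)/s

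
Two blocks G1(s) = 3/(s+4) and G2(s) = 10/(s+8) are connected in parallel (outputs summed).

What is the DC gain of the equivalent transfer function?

Parallel: G_eq = G1 + G2. DC gain = G1(0) + G2(0) = 3/4 + 10/8 = 0.75 + 1.25 = 2.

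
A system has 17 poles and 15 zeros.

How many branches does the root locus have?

Root locus has n branches where n = number of poles = 17.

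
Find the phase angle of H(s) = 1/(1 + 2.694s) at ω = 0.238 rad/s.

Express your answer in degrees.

Phase = -arctan(ωτ) = -arctan(0.238 × 2.694) = -32.7°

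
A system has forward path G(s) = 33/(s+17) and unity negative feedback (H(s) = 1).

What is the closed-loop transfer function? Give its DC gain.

T(s) = G/(1+GH) = [33/(s+17)] / [1 + 33/(s+17)] = 33/(s+17+33) = 33/(s+50). DC gain = 33/50 = 0.66.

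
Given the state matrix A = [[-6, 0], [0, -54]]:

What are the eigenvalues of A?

For diagonal matrix, eigenvalues are diagonal entries: λ₁ = -6, λ₂ = -54.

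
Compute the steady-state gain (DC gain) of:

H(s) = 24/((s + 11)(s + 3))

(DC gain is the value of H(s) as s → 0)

DC gain = H(0) = 24/(11 × 3) = 24/33 = 0.7273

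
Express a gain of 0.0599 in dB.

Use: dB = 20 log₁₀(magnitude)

dB = 20 log₁₀(0.0599) = -24.5 dB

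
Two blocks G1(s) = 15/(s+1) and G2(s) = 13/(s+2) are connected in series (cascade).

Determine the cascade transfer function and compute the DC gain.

Series: multiply transfer functions. G_eq = 15/(s+1) × 13/(s+2) = 195/((s+1)(s+2)). DC gain = 195/(1×2) = 97.5.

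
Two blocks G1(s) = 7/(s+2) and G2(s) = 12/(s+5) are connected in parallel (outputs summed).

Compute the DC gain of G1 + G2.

Parallel: G_eq = G1 + G2. DC gain = G1(0) + G2(0) = 7/2 + 12/5 = 3.5 + 2.4 = 5.9.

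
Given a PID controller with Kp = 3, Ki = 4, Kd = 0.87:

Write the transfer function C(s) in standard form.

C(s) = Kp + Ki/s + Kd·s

Substituting values: C(s) = 3 + 4/s + 0.87s = (0.87s² + 3s + 4)/s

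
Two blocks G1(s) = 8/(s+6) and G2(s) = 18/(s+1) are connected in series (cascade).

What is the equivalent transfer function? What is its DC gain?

Series: multiply transfer functions. G_eq = 8/(s+6) × 18/(s+1) = 144/((s+6)(s+1)). DC gain = 144/(6×1) = 24.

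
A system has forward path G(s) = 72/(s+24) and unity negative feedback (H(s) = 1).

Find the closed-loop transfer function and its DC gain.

T(s) = G/(1+GH) = [72/(s+24)] / [1 + 72/(s+24)] = 72/(s+24+72) = 72/(s+96). DC gain = 72/96 = 0.75.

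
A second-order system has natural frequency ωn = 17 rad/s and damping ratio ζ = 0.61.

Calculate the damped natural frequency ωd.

ωd = ωn√(1 - ζ²) = 17√(1 - 0.61²) = 13.47 rad/s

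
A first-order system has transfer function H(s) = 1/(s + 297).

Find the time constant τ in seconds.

For H(s) = 1/(s + 1/τ), the pole is at -1/τ = -297, so τ = 1/297 = 0.0034 s.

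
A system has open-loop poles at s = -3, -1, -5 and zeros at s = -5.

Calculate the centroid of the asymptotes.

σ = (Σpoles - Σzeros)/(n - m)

σ = (Σpoles - Σzeros)/(n - m) = (-9 - (-5))/(3 - 1) = -4/2 = -2.0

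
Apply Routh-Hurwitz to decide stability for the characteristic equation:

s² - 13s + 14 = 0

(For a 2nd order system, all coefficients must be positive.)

Coefficients: 1, -13, 14. b=-13 not positive, so system is unstable.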